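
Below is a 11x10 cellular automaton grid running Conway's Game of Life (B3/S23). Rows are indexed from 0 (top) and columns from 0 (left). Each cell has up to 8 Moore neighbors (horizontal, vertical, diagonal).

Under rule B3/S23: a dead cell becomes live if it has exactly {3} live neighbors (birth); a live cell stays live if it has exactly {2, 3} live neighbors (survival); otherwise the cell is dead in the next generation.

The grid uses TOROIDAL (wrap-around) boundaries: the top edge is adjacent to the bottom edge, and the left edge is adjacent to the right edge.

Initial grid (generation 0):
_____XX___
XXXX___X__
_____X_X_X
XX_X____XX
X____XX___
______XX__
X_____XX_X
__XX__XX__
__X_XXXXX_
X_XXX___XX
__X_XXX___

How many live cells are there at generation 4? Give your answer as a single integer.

Answer: 23

Derivation:
Simulating step by step:
Generation 0 (given above): 44 live cells
Generation 1: 39 live cells
_______X__
XXX_XX_XX_
___XX_XX__
_X__XX_XX_
XX___XX_X_
X_______XX
_____X____
_XXXX____X
__________
__X_____XX
_XX___XX_X
Generation 2: 50 live cells
___X_X___X
_XX_XX__X_
X________X
XXXX____XX
_X__XXX___
XX___XXXX_
_XXXX___X_
__XXX_____
XX______XX
XXX____XXX
XXX___XX_X
Generation 3: 32 live cells
___X_X_X_X
_XXXXX__X_
____X_____
__XXXX__X_
___XX_____
X_______XX
X_____X_XX
____X___X_
_______X__
______X___
___X__XX__
Generation 4: 23 live cells
_____X_X__
__X__XX_X_
_X________
__X__X____
__X__X__X_
X______XX_
X_________
________X_
_______X__
______X___
____XX_XX_
Population at generation 4: 23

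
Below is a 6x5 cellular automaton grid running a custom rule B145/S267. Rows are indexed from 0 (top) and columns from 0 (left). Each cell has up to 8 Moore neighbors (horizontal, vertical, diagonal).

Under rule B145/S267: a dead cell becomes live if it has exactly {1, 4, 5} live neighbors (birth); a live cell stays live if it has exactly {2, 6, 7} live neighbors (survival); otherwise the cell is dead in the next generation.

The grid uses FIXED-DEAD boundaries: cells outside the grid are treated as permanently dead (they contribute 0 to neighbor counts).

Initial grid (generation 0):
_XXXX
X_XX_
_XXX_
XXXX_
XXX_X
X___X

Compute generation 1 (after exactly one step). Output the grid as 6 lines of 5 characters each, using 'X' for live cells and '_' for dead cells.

Simulating step by step:
Generation 0 (given above): 20 live cells
Generation 1: 15 live cells
(generation 1 grid is the final answer)

Answer: ____X
X_XXX
XXX__
_XX__
_X_XX
XX___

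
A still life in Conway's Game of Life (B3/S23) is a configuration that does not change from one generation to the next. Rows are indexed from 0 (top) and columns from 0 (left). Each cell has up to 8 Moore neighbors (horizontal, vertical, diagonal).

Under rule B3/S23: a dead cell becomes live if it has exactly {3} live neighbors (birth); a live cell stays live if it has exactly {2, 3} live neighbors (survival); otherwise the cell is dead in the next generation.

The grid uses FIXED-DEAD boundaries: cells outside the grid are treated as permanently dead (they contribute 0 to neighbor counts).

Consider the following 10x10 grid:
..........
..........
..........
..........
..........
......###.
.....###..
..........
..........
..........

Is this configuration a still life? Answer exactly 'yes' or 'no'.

Compute generation 1 and compare to generation 0 (given above):
Generation 1:
..........
..........
..........
..........
.......#..
.....#..#.
.....#..#.
......#...
..........
..........
Cell (4,7) differs: gen0=0 vs gen1=1 -> NOT a still life.

Answer: no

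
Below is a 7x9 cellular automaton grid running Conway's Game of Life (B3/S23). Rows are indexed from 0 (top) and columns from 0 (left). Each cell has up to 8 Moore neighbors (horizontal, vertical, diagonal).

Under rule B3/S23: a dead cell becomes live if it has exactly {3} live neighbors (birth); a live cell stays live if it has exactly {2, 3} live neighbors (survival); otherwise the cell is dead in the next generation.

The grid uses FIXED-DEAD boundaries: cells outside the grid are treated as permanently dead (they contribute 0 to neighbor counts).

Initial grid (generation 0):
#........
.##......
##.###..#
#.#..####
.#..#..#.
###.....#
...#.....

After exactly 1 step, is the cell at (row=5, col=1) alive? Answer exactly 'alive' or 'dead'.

Answer: alive

Derivation:
Simulating step by step:
Generation 0 (given above): 23 live cells
Generation 1: 20 live cells
.#.......
..###....
#..###..#
#.#.....#
...#.#...
####.....
.##......

Cell (5,1) at generation 1: 1 -> alive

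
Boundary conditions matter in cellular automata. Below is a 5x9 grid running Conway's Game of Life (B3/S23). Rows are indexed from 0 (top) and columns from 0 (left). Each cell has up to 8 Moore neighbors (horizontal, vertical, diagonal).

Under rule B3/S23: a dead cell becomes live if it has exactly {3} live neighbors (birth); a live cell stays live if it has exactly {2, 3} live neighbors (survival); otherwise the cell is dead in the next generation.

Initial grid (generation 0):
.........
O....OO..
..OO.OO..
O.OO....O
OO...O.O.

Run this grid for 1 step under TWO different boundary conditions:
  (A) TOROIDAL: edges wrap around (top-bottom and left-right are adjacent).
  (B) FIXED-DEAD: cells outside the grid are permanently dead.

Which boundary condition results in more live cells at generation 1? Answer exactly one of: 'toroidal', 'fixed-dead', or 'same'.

Under TOROIDAL boundary, generation 1:
OO...O..O
....OOO..
O.OO.OOOO
O..O.O.OO
OOO......
Population = 22

Under FIXED-DEAD boundary, generation 1:
.........
....OOO..
..OO.OOO.
O..O.O.O.
OOO......
Population = 15

Comparison: toroidal=22, fixed-dead=15 -> toroidal

Answer: toroidal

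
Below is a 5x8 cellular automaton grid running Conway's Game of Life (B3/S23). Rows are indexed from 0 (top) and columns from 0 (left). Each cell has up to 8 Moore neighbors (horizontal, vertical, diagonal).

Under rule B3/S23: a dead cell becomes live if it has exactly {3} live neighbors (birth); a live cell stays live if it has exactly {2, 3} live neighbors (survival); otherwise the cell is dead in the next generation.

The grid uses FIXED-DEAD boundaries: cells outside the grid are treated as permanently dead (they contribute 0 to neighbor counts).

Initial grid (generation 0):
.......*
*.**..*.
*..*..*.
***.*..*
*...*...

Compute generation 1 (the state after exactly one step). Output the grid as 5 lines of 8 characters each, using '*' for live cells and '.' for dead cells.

Answer: ........
.***..**
*...****
*.*.**..
*..*....

Derivation:
Simulating step by step:
Generation 0 (given above): 15 live cells
Generation 1: 16 live cells
(generation 1 grid is the final answer)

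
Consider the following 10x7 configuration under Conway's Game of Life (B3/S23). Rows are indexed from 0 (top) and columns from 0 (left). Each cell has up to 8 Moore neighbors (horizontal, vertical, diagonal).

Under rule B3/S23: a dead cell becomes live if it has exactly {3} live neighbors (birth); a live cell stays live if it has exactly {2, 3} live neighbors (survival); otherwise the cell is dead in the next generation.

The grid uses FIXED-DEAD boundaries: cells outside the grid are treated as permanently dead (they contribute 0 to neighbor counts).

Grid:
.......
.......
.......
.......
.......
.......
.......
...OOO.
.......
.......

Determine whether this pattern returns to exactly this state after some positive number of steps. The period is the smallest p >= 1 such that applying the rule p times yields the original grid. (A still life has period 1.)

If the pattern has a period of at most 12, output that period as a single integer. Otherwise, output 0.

Answer: 2

Derivation:
Simulating and comparing each generation to the original:
Gen 0 (original, given above): 3 live cells
Gen 1: 3 live cells, differs from original
Gen 2: 3 live cells, MATCHES original -> period = 2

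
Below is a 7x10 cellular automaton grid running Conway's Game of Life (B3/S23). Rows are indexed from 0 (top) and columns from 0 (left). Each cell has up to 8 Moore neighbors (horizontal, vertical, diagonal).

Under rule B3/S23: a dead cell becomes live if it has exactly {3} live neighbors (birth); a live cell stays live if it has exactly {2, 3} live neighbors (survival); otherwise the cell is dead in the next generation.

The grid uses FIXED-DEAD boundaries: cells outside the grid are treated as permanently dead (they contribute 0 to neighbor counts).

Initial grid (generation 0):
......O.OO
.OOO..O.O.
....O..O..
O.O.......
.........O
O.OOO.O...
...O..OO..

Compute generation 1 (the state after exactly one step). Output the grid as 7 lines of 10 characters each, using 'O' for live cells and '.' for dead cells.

Simulating step by step:
Generation 0 (given above): 21 live cells
Generation 1: 23 live cells
(generation 1 grid is the final answer)

Answer: ..O.....OO
..OO.OO.OO
.......O..
..........
..O.......
..OOOOOO..
..OOOOOO..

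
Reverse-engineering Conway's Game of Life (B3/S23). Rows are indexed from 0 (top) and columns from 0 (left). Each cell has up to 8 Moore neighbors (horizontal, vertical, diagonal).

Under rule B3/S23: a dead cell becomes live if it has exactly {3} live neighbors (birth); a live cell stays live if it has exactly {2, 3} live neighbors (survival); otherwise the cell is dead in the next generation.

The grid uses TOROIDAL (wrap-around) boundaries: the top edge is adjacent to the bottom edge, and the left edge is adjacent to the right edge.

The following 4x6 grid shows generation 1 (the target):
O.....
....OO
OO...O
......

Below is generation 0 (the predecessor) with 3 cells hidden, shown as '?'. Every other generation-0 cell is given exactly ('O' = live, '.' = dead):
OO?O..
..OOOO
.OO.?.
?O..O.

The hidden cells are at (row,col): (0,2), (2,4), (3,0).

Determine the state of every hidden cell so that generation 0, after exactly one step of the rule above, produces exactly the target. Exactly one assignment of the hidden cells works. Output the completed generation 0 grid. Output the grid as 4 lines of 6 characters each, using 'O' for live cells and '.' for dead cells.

Hidden generation-0 cells (in order): (0,2), (2,4), (3,0).
A hidden cell only influences target cells in its own 3x3 neighborhood. Try each of the 2^3 = 8 assignments, step the completed generation 0 forward once under B3/S23, and compare with the target:
  (0,2)=. (2,4)=. (3,0)=. -> step gives (0,1)='O' but target has '.' -> reject
  (0,2)=. (2,4)=. (3,0)=O -> step gives (0,0)='.' but target has 'O' -> reject
  (0,2)=. (2,4)=O (3,0)=. -> step gives (0,1)='O' but target has '.' -> reject
  (0,2)=. (2,4)=O (3,0)=O -> step gives (0,0)='.' but target has 'O' -> reject
  (0,2)=O (2,4)=. (3,0)=. -> step reproduces the target at every cell -> ACCEPT
  (0,2)=O (2,4)=. (3,0)=O -> step gives (0,0)='.' but target has 'O' -> reject
  (0,2)=O (2,4)=O (3,0)=. -> step gives (1,4)='.' but target has 'O' -> reject
  (0,2)=O (2,4)=O (3,0)=O -> step gives (0,0)='.' but target has 'O' -> reject
Unique solution: (0,2)=live, (2,4)=dead, (3,0)=dead.
Check: live-neighbor counts of every cell in the completed generation 0:
345554
466532
334543
456412
Applying B3/S23 to generation 0 with these counts gives:
O.....
....OO
OO...O
......
which matches the target exactly.

Answer: OOOO..
..OOOO
.OO...
.O..O.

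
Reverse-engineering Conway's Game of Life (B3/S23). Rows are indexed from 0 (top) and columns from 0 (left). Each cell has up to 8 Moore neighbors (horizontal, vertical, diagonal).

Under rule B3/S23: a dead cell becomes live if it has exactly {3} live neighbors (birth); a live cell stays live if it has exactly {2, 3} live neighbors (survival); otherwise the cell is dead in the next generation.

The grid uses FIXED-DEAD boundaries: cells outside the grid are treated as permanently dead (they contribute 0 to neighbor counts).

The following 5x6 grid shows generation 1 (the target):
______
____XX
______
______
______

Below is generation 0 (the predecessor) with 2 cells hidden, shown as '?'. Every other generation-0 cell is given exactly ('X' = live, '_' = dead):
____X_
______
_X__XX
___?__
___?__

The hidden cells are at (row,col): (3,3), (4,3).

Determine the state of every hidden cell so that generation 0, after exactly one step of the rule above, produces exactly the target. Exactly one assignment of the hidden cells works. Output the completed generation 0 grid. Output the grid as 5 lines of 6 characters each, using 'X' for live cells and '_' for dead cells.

Answer: ____X_
______
_X__XX
______
______

Derivation:
Hidden generation-0 cells (in order): (3,3), (4,3).
A hidden cell only influences target cells in its own 3x3 neighborhood. Try each of the 2^2 = 4 assignments, step the completed generation 0 forward once under B3/S23, and compare with the target:
  (3,3)=_ (4,3)=_ -> step reproduces the target at every cell -> ACCEPT
  (3,3)=_ (4,3)=X -> step gives (3,4)='X' but target has '_' -> reject
  (3,3)=X (4,3)=_ -> step gives (2,4)='X' but target has '_' -> reject
  (3,3)=X (4,3)=X -> step gives (2,4)='X' but target has '_' -> reject
Unique solution: (3,3)=dead, (4,3)=dead.
Check: live-neighbor counts of every cell in the completed generation 0:
000101
111233
101111
111122
000000
Applying B3/S23 to generation 0 with these counts gives:
______
____XX
______
______
______
which matches the target exactly.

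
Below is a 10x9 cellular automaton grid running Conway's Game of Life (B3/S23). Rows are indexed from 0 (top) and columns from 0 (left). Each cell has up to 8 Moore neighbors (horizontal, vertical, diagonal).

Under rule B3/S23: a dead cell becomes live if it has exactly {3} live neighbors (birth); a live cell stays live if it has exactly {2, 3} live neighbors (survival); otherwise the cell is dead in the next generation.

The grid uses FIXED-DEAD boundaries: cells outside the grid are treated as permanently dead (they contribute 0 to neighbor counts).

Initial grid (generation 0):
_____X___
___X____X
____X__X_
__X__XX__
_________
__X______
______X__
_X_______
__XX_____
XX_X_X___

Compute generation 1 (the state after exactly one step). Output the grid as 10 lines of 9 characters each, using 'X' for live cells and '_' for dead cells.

Simulating step by step:
Generation 0 (given above): 17 live cells
Generation 1: 15 live cells
(generation 1 grid is the final answer)

Answer: _________
____X____
___XXXXX_
_____XX__
_________
_________
_________
__X______
X__XX____
_X_XX____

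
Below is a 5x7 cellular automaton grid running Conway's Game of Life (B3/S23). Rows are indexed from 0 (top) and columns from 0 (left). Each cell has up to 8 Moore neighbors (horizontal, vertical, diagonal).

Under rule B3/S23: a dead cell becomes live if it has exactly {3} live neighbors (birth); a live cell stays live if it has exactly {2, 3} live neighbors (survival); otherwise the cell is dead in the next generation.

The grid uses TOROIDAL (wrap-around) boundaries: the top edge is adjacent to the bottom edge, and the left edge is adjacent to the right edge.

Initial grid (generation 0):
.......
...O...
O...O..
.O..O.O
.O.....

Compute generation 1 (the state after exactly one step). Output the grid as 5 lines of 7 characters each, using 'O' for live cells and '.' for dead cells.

Simulating step by step:
Generation 0 (given above): 7 live cells
Generation 1: 7 live cells
(generation 1 grid is the final answer)

Answer: .......
.......
O..OOO.
.O...O.
O......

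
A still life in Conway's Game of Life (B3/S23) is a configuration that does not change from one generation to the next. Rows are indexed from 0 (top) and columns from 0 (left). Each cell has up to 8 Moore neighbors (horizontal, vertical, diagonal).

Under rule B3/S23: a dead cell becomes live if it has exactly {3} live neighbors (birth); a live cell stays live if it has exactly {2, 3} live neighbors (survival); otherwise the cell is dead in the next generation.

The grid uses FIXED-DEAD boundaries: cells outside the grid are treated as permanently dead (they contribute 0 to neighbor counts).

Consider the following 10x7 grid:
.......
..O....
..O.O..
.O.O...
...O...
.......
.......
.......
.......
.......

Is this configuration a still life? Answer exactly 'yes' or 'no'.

Compute generation 1 and compare to generation 0 (given above):
Generation 1:
.......
...O...
.OO....
...OO..
..O....
.......
.......
.......
.......
.......
Cell (1,2) differs: gen0=1 vs gen1=0 -> NOT a still life.

Answer: no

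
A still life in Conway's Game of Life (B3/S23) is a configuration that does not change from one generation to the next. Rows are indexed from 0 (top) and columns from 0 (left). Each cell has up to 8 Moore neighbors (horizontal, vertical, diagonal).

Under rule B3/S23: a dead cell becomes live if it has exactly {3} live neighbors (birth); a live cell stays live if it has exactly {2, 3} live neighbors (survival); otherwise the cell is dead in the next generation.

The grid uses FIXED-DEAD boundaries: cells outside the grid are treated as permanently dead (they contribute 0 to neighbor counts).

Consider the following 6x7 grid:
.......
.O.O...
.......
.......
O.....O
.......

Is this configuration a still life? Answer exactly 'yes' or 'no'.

Answer: no

Derivation:
Compute generation 1 and compare to generation 0 (given above):
Generation 1:
.......
.......
.......
.......
.......
.......
Cell (1,1) differs: gen0=1 vs gen1=0 -> NOT a still life.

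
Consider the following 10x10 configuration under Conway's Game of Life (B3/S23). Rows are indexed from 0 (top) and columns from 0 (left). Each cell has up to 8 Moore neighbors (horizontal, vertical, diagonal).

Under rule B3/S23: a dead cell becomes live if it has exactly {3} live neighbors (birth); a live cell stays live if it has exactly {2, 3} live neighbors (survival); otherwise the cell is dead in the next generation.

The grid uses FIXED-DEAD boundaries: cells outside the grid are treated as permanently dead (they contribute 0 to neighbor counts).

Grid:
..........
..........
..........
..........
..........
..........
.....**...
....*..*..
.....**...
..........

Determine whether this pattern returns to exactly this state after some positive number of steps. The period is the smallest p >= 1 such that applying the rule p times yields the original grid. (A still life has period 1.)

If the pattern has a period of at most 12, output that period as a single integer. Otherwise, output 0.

Answer: 1

Derivation:
Simulating and comparing each generation to the original:
Gen 0 (original, given above): 6 live cells
Gen 1: 6 live cells, MATCHES original -> period = 1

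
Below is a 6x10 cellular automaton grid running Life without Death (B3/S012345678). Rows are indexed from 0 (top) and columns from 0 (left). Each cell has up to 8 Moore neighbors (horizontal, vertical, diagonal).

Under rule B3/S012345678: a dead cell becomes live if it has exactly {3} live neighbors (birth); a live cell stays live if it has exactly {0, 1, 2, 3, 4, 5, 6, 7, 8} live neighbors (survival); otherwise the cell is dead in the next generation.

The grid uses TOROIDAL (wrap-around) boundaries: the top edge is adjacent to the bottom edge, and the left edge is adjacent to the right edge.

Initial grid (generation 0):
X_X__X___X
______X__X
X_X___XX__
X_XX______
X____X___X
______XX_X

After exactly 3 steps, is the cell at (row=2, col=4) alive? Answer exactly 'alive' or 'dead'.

Answer: alive

Derivation:
Simulating step by step:
Generation 0 (given above): 19 live cells
Generation 1: 31 live cells
X_X__X_X_X
_____XXXXX
X_XX__XX_X
X_XX__X___
XX___XX_XX
_X___XXX_X
Generation 2: 41 live cells
XXX_XX_X_X
__XXXXXXXX
X_XXX_XX_X
X_XXX_X___
XX__XXX_XX
_XX_XXXX_X
Generation 3: 41 live cells
XXX_XX_X_X
__XXXXXXXX
X_XXX_XX_X
X_XXX_X___
XX__XXX_XX
_XX_XXXX_X

Cell (2,4) at generation 3: 1 -> alive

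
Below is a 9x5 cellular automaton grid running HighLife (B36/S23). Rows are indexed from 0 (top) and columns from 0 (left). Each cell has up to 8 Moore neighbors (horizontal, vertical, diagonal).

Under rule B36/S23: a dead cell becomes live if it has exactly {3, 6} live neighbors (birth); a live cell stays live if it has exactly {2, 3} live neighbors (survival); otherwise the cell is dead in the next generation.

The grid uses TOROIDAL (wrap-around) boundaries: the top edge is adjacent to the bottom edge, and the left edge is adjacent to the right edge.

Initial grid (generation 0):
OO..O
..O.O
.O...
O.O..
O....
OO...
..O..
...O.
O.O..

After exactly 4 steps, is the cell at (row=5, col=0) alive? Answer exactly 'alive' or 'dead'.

Answer: alive

Derivation:
Simulating step by step:
Generation 0 (given above): 15 live cells
Generation 1: 22 live cells
..O.O
..OOO
OOOO.
O....
O...O
OO...
.OO..
.OOO.
O.OO.
Generation 2: 11 live cells
O....
.....
O....
..OO.
....O
..O.O
...O.
O...O
O....
Generation 3: 11 live cells
.....
.....
.....
...OO
..O.O
....O
O..O.
O...O
OO...
Generation 4: 11 live cells
.....
.....
.....
...OO
O...O
O...O
O..O.
.....
OO..O

Cell (5,0) at generation 4: 1 -> alive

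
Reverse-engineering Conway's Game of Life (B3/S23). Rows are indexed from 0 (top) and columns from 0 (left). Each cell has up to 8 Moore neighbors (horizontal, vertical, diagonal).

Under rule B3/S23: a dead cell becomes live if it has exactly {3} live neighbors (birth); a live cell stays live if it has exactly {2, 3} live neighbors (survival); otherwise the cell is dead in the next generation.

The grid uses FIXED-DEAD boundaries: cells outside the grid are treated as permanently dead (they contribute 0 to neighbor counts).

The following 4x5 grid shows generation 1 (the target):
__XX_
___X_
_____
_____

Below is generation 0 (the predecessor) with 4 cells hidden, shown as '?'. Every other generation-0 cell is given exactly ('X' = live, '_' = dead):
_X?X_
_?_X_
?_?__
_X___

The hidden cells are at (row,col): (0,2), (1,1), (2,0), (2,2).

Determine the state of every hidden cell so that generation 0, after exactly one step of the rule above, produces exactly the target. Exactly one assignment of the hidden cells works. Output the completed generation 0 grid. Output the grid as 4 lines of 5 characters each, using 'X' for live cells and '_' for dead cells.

Hidden generation-0 cells (in order): (0,2), (1,1), (2,0), (2,2).
A hidden cell only influences target cells in its own 3x3 neighborhood. Try each of the 2^4 = 16 assignments, step the completed generation 0 forward once under B3/S23, and compare with the target:
  (0,2)=_ (1,1)=_ (2,0)=_ (2,2)=_ -> step gives (0,3)='_' but target has 'X' -> reject
  (0,2)=_ (1,1)=_ (2,0)=_ (2,2)=X -> step gives (0,3)='_' but target has 'X' -> reject
  (0,2)=_ (1,1)=_ (2,0)=X (2,2)=_ -> step gives (0,3)='_' but target has 'X' -> reject
  (0,2)=_ (1,1)=_ (2,0)=X (2,2)=X -> step gives (0,3)='_' but target has 'X' -> reject
  (0,2)=_ (1,1)=X (2,0)=_ (2,2)=_ -> step gives (0,2)='_' but target has 'X' -> reject
  (0,2)=_ (1,1)=X (2,0)=_ (2,2)=X -> step gives (0,2)='_' but target has 'X' -> reject
  (0,2)=_ (1,1)=X (2,0)=X (2,2)=_ -> step gives (0,2)='_' but target has 'X' -> reject
  (0,2)=_ (1,1)=X (2,0)=X (2,2)=X -> step gives (0,2)='_' but target has 'X' -> reject
  (0,2)=X (1,1)=_ (2,0)=_ (2,2)=_ -> step reproduces the target at every cell -> ACCEPT
  (0,2)=X (1,1)=_ (2,0)=_ (2,2)=X -> step gives (1,1)='X' but target has '_' -> reject
  (0,2)=X (1,1)=_ (2,0)=X (2,2)=_ -> step gives (1,1)='X' but target has '_' -> reject
  (0,2)=X (1,1)=_ (2,0)=X (2,2)=X -> step gives (2,1)='X' but target has '_' -> reject
  (0,2)=X (1,1)=X (2,0)=_ (2,2)=_ -> step gives (0,1)='X' but target has '_' -> reject
  (0,2)=X (1,1)=X (2,0)=_ (2,2)=X -> step gives (0,1)='X' but target has '_' -> reject
  (0,2)=X (1,1)=X (2,0)=X (2,2)=_ -> step gives (0,1)='X' but target has '_' -> reject
  (0,2)=X (1,1)=X (2,0)=X (2,2)=X -> step gives (0,1)='X' but target has '_' -> reject
Unique solution: (0,2)=live, (1,1)=dead, (2,0)=dead, (2,2)=dead.
Check: live-neighbor counts of every cell in the completed generation 0:
11322
12422
11211
10100
Applying B3/S23 to generation 0 with these counts gives:
__XX_
___X_
_____
_____
which matches the target exactly.

Answer: _XXX_
___X_
_____
_X___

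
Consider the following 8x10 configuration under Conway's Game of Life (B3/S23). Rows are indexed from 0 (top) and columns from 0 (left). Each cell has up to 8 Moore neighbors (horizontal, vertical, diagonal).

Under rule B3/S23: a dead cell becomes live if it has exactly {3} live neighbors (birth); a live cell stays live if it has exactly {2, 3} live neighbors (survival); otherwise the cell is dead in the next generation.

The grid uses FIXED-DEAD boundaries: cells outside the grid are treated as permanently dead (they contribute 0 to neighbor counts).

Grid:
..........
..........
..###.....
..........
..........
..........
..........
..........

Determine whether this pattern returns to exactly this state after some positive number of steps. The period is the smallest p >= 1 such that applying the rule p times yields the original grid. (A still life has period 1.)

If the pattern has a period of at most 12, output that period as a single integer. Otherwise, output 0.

Answer: 2

Derivation:
Simulating and comparing each generation to the original:
Gen 0 (original, given above): 3 live cells
Gen 1: 3 live cells, differs from original
Gen 2: 3 live cells, MATCHES original -> period = 2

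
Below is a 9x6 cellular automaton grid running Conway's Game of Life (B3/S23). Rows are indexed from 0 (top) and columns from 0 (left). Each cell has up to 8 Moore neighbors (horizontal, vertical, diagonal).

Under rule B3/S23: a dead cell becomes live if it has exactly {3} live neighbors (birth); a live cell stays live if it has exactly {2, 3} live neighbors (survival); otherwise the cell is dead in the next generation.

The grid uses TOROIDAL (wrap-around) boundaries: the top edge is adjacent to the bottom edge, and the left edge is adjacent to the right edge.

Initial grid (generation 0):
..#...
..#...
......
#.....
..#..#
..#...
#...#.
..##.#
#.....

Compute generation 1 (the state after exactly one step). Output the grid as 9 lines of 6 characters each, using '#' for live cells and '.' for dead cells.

Simulating step by step:
Generation 0 (given above): 12 live cells
Generation 1: 17 live cells
(generation 1 grid is the final answer)

Answer: .#....
......
......
......
.#....
.#.#.#
.##.##
##.###
.###..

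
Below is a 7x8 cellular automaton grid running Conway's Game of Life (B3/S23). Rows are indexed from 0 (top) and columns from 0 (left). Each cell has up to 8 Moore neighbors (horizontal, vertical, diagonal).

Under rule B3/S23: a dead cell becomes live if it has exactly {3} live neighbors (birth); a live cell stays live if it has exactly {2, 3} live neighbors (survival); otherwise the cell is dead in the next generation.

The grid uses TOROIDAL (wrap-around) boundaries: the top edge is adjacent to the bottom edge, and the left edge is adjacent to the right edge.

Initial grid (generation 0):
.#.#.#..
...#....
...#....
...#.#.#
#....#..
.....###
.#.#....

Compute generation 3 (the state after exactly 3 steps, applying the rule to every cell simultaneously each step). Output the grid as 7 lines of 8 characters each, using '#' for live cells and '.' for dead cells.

Answer: ...###..
..#.#...
..###...
...#....
##......
##..##.#
##..##..

Derivation:
Simulating step by step:
Generation 0 (given above): 15 live cells
Generation 1: 14 live cells
...#....
...#....
..##....
......#.
#....#..
#...####
#....#..
Generation 2: 12 live cells
....#...
...##...
..##....
........
#...#...
##..#...
#....#..
Generation 3: 20 live cells
(generation 3 grid is the final answer)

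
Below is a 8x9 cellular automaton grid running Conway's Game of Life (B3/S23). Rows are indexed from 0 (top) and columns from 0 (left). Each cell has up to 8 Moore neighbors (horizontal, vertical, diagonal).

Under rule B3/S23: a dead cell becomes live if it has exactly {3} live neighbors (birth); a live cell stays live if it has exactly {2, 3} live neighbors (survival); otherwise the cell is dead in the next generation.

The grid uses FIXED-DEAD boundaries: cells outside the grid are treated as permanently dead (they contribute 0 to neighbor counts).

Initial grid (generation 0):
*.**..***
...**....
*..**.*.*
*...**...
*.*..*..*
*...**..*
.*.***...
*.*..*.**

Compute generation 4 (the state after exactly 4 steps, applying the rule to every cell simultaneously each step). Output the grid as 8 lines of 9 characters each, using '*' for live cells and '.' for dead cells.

Answer: ..**.....
..**..**.
......*..
......*..
......*..
*******..
**.....**
..******.

Derivation:
Simulating step by step:
Generation 0 (given above): 33 live cells
Generation 1: 27 live cells
..***..*.
.*....*.*
.........
*.....**.
*..*..*..
*.*...*..
****...**
.***.**..
Generation 2: 23 live cells
..**...*.
..**...*.
......*..
......**.
*....**..
*.....*..
*...**.*.
*..**.**.
Generation 3: 22 live cells
..**.....
..**..**.
......*..
.......*.
.....*...
**..*..*.
**.**..*.
...**.**.
Generation 4: 26 live cells
(generation 4 grid is the final answer)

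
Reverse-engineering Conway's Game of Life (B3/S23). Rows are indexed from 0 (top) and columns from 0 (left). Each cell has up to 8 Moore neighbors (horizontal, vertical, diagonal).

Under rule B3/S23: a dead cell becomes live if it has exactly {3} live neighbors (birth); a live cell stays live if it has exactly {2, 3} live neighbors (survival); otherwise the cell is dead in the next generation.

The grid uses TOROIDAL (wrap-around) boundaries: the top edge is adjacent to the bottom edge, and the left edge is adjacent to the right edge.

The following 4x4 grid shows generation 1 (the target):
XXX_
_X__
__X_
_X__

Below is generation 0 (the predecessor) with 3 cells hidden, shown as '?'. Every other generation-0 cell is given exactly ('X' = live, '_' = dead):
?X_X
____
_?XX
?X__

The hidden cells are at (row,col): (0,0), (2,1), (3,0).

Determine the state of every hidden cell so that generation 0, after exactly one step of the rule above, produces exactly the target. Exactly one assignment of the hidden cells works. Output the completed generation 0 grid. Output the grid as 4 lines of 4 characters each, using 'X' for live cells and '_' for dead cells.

Hidden generation-0 cells (in order): (0,0), (2,1), (3,0).
A hidden cell only influences target cells in its own 3x3 neighborhood. Try each of the 2^3 = 8 assignments, step the completed generation 0 forward once under B3/S23, and compare with the target:
  (0,0)=_ (2,1)=_ (3,0)=_ -> step gives (0,1)='_' but target has 'X' -> reject
  (0,0)=_ (2,1)=_ (3,0)=X -> step gives (0,0)='_' but target has 'X' -> reject
  (0,0)=_ (2,1)=X (3,0)=_ -> step gives (0,1)='_' but target has 'X' -> reject
  (0,0)=_ (2,1)=X (3,0)=X -> step gives (0,0)='_' but target has 'X' -> reject
  (0,0)=X (2,1)=_ (3,0)=_ -> step reproduces the target at every cell -> ACCEPT
  (0,0)=X (2,1)=_ (3,0)=X -> step gives (0,0)='_' but target has 'X' -> reject
  (0,0)=X (2,1)=X (3,0)=_ -> step gives (1,1)='_' but target has 'X' -> reject
  (0,0)=X (2,1)=X (3,0)=X -> step gives (0,0)='_' but target has 'X' -> reject
Unique solution: (0,0)=live, (2,1)=dead, (3,0)=dead.
Check: live-neighbor counts of every cell in the completed generation 0:
3231
4344
2221
5354
Applying B3/S23 to generation 0 with these counts gives:
XXX_
_X__
__X_
_X__
which matches the target exactly.

Answer: XX_X
____
__XX
_X__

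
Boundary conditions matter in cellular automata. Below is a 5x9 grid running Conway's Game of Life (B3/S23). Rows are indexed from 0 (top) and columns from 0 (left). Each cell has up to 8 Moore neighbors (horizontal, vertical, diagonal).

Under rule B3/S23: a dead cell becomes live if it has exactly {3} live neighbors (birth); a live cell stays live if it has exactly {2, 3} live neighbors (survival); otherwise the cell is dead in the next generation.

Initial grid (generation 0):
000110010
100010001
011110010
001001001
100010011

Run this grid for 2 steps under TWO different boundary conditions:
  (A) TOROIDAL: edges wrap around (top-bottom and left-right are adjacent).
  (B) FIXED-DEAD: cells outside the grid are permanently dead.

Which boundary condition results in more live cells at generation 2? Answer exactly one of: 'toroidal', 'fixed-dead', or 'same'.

Answer: fixed-dead

Derivation:
Under TOROIDAL boundary, generation 2:
010100000
110000010
001110010
001000001
000000011
Population = 13

Under FIXED-DEAD boundary, generation 2:
000010000
010001011
011110000
011111000
000000111
Population = 17

Comparison: toroidal=13, fixed-dead=17 -> fixed-dead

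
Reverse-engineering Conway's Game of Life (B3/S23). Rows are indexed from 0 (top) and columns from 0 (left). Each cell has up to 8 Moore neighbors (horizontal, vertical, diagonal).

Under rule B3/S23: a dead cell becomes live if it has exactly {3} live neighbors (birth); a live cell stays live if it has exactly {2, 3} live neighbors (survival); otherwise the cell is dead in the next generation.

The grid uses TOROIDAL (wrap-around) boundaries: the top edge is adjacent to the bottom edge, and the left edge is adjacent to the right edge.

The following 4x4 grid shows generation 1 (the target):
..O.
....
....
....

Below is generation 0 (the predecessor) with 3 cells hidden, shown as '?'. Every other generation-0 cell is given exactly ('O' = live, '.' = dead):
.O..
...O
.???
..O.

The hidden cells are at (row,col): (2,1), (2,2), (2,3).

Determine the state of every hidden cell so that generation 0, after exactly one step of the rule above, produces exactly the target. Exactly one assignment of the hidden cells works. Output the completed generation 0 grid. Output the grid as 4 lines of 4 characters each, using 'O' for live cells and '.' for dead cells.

Hidden generation-0 cells (in order): (2,1), (2,2), (2,3).
A hidden cell only influences target cells in its own 3x3 neighborhood. Try each of the 2^3 = 8 assignments, step the completed generation 0 forward once under B3/S23, and compare with the target:
  (2,1)=. (2,2)=. (2,3)=. -> step reproduces the target at every cell -> ACCEPT
  (2,1)=. (2,2)=. (2,3)=O -> step gives (1,0)='O' but target has '.' -> reject
  (2,1)=. (2,2)=O (2,3)=. -> step gives (1,2)='O' but target has '.' -> reject
  (2,1)=. (2,2)=O (2,3)=O -> step gives (1,0)='O' but target has '.' -> reject
  (2,1)=O (2,2)=. (2,3)=. -> step gives (1,0)='O' but target has '.' -> reject
  (2,1)=O (2,2)=. (2,3)=O -> step gives (2,0)='O' but target has '.' -> reject
  (2,1)=O (2,2)=O (2,3)=. -> step gives (1,0)='O' but target has '.' -> reject
  (2,1)=O (2,2)=O (2,3)=O -> step gives (1,1)='O' but target has '.' -> reject
Unique solution: (2,1)=dead, (2,2)=dead, (2,3)=dead.
Check: live-neighbor counts of every cell in the completed generation 0:
2132
2120
1122
1211
Applying B3/S23 to generation 0 with these counts gives:
..O.
....
....
....
which matches the target exactly.

Answer: .O..
...O
....
..O.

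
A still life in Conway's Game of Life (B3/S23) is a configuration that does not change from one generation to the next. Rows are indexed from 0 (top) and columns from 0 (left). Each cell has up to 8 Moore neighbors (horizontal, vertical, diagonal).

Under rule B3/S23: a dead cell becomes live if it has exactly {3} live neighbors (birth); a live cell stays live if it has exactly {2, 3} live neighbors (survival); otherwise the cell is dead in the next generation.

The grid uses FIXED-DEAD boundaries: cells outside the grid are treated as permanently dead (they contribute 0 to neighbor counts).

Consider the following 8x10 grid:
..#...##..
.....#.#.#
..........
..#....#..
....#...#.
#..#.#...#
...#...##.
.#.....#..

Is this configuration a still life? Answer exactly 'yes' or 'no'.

Compute generation 1 and compare to generation 0 (given above):
Generation 1:
......###.
.......##.
......#.#.
..........
...##...#.
...#...#.#
..#.#.###.
.......##.
Cell (0,2) differs: gen0=1 vs gen1=0 -> NOT a still life.

Answer: no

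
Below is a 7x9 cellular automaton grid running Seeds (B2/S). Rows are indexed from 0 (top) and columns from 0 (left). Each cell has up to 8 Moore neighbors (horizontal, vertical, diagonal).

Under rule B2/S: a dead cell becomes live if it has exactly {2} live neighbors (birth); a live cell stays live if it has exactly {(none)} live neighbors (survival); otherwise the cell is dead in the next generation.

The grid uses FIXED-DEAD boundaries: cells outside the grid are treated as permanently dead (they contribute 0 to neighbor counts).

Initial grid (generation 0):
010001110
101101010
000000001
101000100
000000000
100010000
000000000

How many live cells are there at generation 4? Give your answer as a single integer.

Answer: 11

Derivation:
Simulating step by step:
Generation 0 (given above): 15 live cells
Generation 1: 11 live cells
100100001
000000000
100011000
010000010
100101000
000000000
000000000
Generation 2: 13 live cells
000000000
110101000
010000100
001100000
011010100
000010000
000000000
Generation 3: 13 live cells
111010000
000010100
000001000
100010110
000000000
011000000
000000000
Generation 4: 11 live cells
000000000
101000000
000100000
000000000
101101110
000000000
011000000
Population at generation 4: 11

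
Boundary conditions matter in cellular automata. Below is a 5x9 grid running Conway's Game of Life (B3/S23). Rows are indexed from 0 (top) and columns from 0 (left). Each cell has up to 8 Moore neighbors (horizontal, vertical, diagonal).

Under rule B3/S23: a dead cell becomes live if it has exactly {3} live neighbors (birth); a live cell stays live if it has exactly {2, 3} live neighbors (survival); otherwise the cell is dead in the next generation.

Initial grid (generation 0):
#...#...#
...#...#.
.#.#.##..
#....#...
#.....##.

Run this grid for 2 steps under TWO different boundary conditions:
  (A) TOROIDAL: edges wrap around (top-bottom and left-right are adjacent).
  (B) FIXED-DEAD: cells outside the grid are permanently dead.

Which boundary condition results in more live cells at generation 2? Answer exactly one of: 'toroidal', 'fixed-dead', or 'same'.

Answer: fixed-dead

Derivation:
Under TOROIDAL boundary, generation 2:
..#.#....
#.###...#
..#......
..#.#....
....#....
Population = 11

Under FIXED-DEAD boundary, generation 2:
......#..
..####.#.
..#......
.#..#..#.
.....##..
Population = 12

Comparison: toroidal=11, fixed-dead=12 -> fixed-dead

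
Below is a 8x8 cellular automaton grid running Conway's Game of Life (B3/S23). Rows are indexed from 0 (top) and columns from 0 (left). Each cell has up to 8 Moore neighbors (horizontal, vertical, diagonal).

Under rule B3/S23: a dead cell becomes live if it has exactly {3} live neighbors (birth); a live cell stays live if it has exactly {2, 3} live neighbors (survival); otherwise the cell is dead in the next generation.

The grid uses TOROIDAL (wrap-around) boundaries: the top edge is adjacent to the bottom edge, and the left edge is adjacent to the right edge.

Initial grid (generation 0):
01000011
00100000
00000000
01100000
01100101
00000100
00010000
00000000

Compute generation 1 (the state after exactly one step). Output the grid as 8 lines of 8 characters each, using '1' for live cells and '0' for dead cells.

Simulating step by step:
Generation 0 (given above): 12 live cells
Generation 1: 12 live cells
(generation 1 grid is the final answer)

Answer: 00000000
00000000
01100000
11100000
11100010
00101010
00000000
00000000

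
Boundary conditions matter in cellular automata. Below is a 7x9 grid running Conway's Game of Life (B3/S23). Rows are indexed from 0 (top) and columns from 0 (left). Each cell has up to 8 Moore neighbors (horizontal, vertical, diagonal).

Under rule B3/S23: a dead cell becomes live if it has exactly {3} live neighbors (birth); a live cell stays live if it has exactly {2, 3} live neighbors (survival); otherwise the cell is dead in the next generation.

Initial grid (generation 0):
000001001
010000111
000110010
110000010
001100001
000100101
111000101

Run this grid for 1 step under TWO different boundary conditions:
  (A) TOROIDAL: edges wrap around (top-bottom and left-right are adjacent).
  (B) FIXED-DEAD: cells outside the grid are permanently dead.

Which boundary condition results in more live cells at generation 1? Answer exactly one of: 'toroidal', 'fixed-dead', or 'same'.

Answer: toroidal

Derivation:
Under TOROIDAL boundary, generation 1:
001001000
100011101
011000000
110010010
011100001
000100001
011001101
Population = 24

Under FIXED-DEAD boundary, generation 1:
000000101
000011101
111000000
010010011
011100001
000100001
011000000
Population = 21

Comparison: toroidal=24, fixed-dead=21 -> toroidal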